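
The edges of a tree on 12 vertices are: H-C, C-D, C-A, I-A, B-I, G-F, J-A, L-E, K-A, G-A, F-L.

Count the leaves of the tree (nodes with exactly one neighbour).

Degree-1 nodes: B, D, E, H, J, K — 6 of them.

6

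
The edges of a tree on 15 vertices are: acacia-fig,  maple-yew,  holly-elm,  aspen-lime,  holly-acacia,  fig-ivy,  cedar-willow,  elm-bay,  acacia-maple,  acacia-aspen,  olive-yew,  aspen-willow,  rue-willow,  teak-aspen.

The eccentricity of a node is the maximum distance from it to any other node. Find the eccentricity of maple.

4

A farthest node from maple is rue (cedar, bay also at distance 4).
The path maple – acacia – aspen – willow – rue has 4 edges.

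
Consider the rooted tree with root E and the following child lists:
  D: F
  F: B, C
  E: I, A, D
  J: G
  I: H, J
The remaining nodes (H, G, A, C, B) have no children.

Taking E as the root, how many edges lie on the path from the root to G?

3

Path from E to G: E–I–J–G, which has 3 edges.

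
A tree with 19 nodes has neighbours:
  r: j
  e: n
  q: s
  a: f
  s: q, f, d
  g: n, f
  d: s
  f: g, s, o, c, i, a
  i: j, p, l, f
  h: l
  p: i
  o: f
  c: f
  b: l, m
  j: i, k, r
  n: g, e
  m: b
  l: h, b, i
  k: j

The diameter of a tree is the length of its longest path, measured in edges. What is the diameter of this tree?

7

A longest path is e - n - g - f - i - l - b - m, with 7 edges.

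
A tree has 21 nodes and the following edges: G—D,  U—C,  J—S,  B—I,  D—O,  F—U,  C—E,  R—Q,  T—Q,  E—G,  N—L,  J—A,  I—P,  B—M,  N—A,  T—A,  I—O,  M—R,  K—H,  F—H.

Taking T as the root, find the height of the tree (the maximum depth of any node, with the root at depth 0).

A deepest node is K, reached by T-Q-R-M-B-I-O-D-G-E-C-U-F-H-K.
That path has 14 edges, so the height is 14.

14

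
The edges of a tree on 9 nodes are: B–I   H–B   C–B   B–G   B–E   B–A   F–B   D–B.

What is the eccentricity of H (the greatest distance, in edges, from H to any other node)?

2

Distances from H peak at 2, attained at C (D, F, A, I, E, G also at distance 2).
H – B – C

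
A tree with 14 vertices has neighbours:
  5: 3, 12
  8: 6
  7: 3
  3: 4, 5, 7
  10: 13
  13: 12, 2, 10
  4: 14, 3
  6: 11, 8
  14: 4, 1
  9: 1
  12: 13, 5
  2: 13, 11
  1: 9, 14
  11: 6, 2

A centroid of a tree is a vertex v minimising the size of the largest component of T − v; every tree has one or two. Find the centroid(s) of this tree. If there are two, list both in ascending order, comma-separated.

5, 12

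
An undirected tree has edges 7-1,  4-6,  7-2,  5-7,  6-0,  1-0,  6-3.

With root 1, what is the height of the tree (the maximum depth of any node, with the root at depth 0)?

A deepest node is 4, reached by 1-0-6-4.
That path has 3 edges, so the height is 3.

3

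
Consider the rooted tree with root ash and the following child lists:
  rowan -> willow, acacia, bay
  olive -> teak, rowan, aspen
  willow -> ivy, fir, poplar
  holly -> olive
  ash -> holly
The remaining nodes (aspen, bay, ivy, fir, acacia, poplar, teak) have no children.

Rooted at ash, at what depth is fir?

Climbing from fir to the root: fir–willow–rowan–olive–holly–ash. That's 5 steps.

5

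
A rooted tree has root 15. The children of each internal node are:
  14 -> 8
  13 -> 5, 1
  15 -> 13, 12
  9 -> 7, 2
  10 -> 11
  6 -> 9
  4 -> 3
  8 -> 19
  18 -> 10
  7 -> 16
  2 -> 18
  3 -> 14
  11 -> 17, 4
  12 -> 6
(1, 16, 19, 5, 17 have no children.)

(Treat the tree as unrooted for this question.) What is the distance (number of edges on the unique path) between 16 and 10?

Walking from 16: 16 - 7 - 9 - 2 - 18 - 10. Length 5.

5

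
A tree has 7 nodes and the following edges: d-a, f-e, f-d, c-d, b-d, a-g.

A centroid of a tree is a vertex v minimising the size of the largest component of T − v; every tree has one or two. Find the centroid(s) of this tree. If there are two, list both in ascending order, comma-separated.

Removing d splits the tree into components of sizes 2, 2, 1, 1; the largest is 2 ≤ ⌊7/2⌋ = 3.
No neighbour of d does as well, so d is the unique centroid.

d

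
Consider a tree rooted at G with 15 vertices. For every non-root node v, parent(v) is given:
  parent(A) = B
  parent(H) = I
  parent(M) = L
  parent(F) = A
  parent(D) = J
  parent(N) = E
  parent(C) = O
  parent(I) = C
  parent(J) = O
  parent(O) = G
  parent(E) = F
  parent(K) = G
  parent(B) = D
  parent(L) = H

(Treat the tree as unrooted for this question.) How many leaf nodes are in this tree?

3

The leaves are K, M, N.
That is 3 leaves.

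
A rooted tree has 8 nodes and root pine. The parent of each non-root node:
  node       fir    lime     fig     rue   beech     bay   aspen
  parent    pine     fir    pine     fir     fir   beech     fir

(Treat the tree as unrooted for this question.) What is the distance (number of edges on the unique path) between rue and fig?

3

rue - fir - pine - fig: 3 edges.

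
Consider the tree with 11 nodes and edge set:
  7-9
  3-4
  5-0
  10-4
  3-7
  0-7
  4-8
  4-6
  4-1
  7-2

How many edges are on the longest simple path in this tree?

5

A longest path is 5 - 0 - 7 - 3 - 4 - 10, with 5 edges.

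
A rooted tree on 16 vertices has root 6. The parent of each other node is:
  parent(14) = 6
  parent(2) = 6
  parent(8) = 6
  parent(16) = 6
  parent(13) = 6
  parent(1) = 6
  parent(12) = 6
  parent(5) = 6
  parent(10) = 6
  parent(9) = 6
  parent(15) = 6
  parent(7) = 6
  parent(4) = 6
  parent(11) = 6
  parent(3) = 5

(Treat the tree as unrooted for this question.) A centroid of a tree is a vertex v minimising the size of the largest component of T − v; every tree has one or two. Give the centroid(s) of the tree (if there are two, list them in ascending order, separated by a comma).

6

Delete 6: the remaining components have sizes 2, 1, 1, 1, 1, 1, 1, 1, 1, 1, 1, 1, 1, 1. Max 2 ≤ 8, so 6 is a centroid.
No neighbour of 6 does as well, so 6 is the unique centroid.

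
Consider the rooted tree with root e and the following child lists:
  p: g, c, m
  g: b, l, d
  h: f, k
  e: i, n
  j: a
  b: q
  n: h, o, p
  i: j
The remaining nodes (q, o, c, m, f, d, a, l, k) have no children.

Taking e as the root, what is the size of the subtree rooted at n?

The subtree rooted at n contains: n, p, h, o, g, c, m, f, k, d, b, l, q — 13 nodes.

13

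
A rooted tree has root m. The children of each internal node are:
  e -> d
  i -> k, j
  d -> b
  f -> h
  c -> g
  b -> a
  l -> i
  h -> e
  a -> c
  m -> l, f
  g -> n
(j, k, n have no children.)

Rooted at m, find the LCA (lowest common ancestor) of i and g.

Path i→root: i l m; path g→root: g c a b d e h f m.
First common node: m.

m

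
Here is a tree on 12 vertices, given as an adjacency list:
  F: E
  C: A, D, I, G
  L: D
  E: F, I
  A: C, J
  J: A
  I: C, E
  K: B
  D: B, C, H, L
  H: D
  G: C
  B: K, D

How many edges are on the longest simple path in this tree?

6

A longest path is K – B – D – C – I – E – F, with 6 edges.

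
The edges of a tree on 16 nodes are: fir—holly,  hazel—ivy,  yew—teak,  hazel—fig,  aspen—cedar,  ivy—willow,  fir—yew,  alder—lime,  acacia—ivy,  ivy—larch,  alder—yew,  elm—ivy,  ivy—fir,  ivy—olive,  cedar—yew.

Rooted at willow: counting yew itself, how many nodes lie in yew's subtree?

6

Descendants of yew (including itself): yew, cedar, teak, alder, aspen, lime. That's 6.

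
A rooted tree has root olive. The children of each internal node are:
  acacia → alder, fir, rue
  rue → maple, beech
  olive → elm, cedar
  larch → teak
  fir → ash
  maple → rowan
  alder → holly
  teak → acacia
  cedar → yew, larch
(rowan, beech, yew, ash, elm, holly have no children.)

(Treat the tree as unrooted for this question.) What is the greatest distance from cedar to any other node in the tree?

6

A farthest node from cedar is rowan.
The path cedar–larch–teak–acacia–rue–maple–rowan has 6 edges.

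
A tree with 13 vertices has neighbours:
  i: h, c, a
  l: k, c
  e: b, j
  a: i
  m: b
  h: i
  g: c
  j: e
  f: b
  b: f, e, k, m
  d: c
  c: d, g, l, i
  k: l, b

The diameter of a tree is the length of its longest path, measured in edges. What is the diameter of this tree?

BFS from j reaches h last, at distance 7; BFS from h confirms no node is farther.
Path: j-e-b-k-l-c-i-h.

7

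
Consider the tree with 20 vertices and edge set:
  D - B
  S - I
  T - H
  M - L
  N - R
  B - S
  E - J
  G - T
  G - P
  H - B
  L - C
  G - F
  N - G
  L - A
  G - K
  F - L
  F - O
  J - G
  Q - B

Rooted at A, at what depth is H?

Climbing from H to the root: H – T – G – F – L – A. That's 5 steps.

5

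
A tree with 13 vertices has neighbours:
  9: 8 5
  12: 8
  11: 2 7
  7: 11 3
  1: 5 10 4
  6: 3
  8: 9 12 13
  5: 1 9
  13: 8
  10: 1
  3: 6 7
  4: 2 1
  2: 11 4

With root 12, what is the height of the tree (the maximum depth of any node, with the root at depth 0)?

10

The longest root-to-leaf path is 12–8–9–5–1–4–2–11–7–3–6 (10 edges).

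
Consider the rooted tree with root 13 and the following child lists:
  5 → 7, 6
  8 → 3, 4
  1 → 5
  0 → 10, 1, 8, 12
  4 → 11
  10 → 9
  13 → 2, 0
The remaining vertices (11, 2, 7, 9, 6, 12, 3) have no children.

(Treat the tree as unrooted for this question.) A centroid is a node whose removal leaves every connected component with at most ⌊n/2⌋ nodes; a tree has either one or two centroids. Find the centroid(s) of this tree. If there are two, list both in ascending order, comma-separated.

0

Delete 0: the remaining components have sizes 4, 4, 2, 2, 1. Max 4 ≤ 7, so 0 is a centroid.
Every other node leaves some component of size > 7, so the centroid is unique.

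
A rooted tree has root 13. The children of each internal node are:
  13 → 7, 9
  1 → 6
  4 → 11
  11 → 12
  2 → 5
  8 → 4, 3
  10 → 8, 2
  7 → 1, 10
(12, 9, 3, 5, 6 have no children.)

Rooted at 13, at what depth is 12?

Climbing from 12 to the root: 12 → 11 → 4 → 8 → 10 → 7 → 13. That's 6 steps.

6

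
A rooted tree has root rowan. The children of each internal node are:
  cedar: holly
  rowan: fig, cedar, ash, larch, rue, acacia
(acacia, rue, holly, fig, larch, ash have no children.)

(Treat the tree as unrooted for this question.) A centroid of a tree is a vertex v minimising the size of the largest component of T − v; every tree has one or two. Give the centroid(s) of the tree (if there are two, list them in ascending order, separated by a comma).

rowan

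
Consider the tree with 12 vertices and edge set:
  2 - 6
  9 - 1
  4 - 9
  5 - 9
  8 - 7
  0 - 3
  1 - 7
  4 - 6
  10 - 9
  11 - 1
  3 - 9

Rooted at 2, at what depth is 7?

5

Climbing from 7 to the root: 7–1–9–4–6–2. That's 5 steps.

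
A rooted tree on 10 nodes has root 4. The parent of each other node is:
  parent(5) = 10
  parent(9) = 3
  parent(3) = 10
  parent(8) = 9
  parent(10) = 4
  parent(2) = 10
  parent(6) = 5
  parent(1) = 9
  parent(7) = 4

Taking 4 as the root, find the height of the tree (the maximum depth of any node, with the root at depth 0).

4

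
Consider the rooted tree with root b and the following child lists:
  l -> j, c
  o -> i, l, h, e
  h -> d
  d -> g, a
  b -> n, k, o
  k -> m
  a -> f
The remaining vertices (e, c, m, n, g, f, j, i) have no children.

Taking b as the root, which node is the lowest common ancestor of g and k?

Path g→root: g d h o b; path k→root: k b.
First common node: b.

b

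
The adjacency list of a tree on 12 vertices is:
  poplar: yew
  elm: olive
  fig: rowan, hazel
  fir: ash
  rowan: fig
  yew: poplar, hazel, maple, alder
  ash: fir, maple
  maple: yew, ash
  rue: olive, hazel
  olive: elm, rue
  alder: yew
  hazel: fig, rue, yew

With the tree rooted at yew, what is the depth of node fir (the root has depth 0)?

3

Path from yew to fir: yew → maple → ash → fir, which has 3 edges.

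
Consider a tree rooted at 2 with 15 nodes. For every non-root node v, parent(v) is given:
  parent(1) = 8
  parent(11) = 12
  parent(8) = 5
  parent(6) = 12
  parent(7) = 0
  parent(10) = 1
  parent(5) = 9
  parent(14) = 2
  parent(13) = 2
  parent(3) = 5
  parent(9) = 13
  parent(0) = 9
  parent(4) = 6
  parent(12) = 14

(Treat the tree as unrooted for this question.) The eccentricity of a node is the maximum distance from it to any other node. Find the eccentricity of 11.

The node farthest from 11 is 10, via 11-12-14-2-13-9-5-8-1-10 — 9 edges.

9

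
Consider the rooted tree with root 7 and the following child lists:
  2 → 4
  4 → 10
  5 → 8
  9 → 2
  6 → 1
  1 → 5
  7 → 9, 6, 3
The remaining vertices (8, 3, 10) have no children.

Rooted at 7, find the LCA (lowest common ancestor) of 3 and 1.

7

Ancestors of 3 (toward the root): 3, 7.
Ancestors of 1: 1, 6, 7.
The deepest node appearing in both lists is 7.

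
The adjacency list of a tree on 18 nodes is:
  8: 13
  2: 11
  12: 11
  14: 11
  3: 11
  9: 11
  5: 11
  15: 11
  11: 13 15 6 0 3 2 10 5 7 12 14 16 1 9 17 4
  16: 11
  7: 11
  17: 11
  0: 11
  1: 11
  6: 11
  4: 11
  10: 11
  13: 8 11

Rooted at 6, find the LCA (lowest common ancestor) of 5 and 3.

11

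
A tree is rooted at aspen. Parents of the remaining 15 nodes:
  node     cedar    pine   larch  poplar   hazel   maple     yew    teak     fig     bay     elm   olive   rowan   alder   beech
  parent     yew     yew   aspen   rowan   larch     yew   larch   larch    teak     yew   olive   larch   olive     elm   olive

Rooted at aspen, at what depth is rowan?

Path from aspen to rowan: aspen → larch → olive → rowan, which has 3 edges.

3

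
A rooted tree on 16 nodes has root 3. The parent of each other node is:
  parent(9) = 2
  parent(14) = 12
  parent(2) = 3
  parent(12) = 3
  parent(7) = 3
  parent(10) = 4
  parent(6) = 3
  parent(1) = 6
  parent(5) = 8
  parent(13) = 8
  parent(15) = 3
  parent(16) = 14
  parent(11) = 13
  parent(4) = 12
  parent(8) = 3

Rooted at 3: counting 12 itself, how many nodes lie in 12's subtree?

Descendants of 12 (including itself): 12, 4, 14, 10, 16. That's 5.

5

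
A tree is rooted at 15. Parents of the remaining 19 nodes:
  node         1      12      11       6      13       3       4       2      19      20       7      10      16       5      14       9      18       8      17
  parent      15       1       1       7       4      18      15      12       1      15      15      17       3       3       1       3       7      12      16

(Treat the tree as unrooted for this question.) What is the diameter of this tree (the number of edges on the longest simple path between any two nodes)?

A longest path is 8-12-1-15-7-18-3-16-17-10, with 9 edges.

9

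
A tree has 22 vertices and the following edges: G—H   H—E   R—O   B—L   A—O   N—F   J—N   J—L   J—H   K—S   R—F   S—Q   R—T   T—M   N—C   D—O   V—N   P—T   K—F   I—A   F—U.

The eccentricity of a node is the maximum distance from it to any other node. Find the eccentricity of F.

4

The node farthest from F is B (E, G, I also at distance 4), via F – N – J – L – B — 4 edges.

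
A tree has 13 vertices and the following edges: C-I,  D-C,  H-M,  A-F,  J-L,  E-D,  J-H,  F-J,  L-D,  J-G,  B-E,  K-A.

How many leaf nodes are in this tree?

5

Degree-1 nodes: B, G, I, K, M — 5 of them.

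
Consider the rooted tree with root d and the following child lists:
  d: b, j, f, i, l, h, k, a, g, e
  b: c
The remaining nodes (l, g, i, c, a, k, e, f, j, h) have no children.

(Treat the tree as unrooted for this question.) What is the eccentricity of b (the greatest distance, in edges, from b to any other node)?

Distances from b peak at 2, attained at l (a, k, j, g, f, h, i, e also at distance 2).
b–d–l

2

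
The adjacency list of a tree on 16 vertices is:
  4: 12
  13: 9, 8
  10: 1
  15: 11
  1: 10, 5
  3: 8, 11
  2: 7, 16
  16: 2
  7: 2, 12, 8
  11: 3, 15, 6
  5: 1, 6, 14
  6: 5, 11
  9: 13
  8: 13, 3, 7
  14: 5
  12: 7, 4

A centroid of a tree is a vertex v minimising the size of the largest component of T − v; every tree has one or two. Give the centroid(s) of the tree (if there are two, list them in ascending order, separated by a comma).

If 8 is removed the pieces have sizes 8, 5, 2, all ≤ ⌊16/2⌋ = 8.
3 is adjacent to 8 and is also a centroid (the largest component after removing it is likewise 8).

3, 8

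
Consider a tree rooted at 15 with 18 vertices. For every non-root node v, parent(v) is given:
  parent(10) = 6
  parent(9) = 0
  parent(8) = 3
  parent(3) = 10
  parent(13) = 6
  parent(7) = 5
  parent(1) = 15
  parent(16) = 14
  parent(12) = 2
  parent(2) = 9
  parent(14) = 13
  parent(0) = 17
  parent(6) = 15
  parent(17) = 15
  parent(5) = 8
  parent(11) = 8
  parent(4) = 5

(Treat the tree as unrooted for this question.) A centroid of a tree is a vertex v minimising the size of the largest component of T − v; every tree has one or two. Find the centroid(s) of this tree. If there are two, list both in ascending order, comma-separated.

6

Delete 6: the remaining components have sizes 7, 7, 3. Max 7 ≤ 9, so 6 is a centroid.
Every other node leaves some component of size > 9, so the centroid is unique.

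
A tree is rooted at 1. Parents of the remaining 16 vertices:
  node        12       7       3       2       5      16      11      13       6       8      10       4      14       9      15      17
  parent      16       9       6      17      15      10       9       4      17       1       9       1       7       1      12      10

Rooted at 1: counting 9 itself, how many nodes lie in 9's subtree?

9's subtree: {9, 10, 7, 11, 17, 16, 14, 6, 2, 12, 3, 15, 5}, size 13.

13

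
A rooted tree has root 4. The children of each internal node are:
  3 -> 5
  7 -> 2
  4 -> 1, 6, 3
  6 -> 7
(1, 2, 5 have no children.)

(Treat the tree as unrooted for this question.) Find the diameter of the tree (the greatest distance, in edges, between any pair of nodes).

BFS from 2 reaches 5 last, at distance 5; BFS from 5 confirms no node is farther.
Path: 2 - 7 - 6 - 4 - 3 - 5.

5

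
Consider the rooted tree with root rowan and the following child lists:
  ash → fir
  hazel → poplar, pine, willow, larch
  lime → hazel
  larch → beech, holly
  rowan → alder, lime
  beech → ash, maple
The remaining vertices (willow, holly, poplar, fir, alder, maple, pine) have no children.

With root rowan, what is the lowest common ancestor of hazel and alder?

hazel's ancestor chain is hazel, lime, rowan and alder's is alder, rowan; they first meet at rowan.

rowan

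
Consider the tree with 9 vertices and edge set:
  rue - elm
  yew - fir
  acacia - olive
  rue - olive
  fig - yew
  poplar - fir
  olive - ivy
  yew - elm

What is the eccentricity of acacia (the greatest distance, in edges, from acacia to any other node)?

6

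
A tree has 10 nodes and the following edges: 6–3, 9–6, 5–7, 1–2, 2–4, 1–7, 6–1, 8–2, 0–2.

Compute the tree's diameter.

Starting from 9, a farthest node is 4 at distance 4.
One longest path: 9 - 6 - 1 - 2 - 4.
So the diameter is 4.

4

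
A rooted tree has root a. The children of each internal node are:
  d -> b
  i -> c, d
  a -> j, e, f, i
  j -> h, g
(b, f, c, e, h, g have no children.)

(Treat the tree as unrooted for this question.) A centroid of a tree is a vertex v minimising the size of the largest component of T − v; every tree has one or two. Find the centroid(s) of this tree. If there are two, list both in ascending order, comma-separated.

a

If a is removed the pieces have sizes 4, 3, 1, 1, all ≤ ⌊10/2⌋ = 5.
Every other node leaves some component of size > 5, so the centroid is unique.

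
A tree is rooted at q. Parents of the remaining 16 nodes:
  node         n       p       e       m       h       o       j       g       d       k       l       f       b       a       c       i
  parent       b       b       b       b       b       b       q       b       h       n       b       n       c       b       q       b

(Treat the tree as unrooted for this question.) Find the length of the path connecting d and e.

The path is d – h – b – e, which has 3 edges.

3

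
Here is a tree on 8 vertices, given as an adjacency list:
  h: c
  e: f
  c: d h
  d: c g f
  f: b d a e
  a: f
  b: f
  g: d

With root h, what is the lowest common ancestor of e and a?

Ancestors of e (toward the root): e, f, d, c, h.
Ancestors of a: a, f, d, c, h.
The deepest node appearing in both lists is f.

f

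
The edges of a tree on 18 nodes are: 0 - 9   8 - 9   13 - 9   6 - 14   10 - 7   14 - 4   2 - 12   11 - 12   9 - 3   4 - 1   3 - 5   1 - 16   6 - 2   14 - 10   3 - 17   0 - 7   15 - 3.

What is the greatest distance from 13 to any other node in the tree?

The node farthest from 13 is 11, via 13–9–0–7–10–14–6–2–12–11 — 9 edges.

9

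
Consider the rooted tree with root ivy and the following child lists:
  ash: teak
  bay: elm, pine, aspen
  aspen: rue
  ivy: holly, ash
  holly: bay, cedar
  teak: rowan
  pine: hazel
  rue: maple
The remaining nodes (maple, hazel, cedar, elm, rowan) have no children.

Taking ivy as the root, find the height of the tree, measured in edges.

maple sits deepest: ivy → holly → bay → aspen → rue → maple — 5 edges from the root.

5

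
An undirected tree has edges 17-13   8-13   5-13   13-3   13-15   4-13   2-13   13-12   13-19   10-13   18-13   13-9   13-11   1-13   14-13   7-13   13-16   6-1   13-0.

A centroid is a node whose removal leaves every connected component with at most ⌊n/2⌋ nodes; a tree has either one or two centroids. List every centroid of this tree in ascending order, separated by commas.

13

Delete 13: the remaining components have sizes 2, 1, 1, 1, 1, 1, 1, 1, 1, 1, 1, 1, 1, 1, 1, 1, 1, 1. Max 2 ≤ 10, so 13 is a centroid.
Every other node leaves some component of size > 10, so the centroid is unique.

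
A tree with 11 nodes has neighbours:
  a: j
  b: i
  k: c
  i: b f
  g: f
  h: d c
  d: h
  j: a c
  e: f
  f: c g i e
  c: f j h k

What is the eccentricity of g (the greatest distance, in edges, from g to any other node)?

A farthest node from g is a (d also at distance 4).
The path g – f – c – j – a has 4 edges.

4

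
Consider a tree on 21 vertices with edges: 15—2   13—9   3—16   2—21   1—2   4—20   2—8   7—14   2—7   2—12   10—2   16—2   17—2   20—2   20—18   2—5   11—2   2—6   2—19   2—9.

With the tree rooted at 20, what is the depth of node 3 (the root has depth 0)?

3

Path from 20 to 3: 20–2–16–3, which has 3 edges.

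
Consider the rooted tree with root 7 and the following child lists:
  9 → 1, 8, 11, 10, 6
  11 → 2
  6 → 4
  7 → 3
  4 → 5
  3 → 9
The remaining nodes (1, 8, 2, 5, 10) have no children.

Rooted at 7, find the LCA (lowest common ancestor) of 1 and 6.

Ancestors of 1 (toward the root): 1, 9, 3, 7.
Ancestors of 6: 6, 9, 3, 7.
The deepest node appearing in both lists is 9.

9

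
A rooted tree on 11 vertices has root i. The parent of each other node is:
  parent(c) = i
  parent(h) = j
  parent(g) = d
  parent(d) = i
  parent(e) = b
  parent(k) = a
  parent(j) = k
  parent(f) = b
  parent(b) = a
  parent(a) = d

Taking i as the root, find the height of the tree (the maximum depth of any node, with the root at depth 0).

5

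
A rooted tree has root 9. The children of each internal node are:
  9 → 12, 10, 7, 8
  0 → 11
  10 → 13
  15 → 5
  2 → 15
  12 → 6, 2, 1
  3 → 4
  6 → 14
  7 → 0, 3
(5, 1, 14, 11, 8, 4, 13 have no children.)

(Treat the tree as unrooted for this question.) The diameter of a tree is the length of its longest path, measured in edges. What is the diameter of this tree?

BFS from 5 reaches 11 last, at distance 7; BFS from 11 confirms no node is farther.
Path: 5–15–2–12–9–7–0–11.

7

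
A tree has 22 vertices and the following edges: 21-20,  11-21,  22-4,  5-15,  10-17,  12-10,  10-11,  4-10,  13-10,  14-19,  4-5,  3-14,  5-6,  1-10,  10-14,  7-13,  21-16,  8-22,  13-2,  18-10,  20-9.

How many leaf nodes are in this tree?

The leaves are 1, 2, 3, 6, 7, 8, 9, 12, 15, 16, 17, 18, 19.
That is 13 leaves.

13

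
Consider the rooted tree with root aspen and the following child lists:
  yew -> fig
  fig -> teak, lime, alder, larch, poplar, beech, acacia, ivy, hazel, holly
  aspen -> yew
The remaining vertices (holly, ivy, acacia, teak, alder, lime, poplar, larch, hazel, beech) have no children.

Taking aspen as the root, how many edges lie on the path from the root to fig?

aspen – yew – fig — 2 edges.

2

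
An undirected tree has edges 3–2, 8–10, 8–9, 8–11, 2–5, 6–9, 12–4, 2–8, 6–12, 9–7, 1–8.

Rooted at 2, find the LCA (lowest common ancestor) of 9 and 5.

2

Path 9→root: 9 8 2; path 5→root: 5 2.
First common node: 2.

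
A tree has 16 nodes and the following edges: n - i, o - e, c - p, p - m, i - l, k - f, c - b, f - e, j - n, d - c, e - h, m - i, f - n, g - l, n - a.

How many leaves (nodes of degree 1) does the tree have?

The leaves are a, b, d, g, h, j, k, o.
That is 8 leaves.

8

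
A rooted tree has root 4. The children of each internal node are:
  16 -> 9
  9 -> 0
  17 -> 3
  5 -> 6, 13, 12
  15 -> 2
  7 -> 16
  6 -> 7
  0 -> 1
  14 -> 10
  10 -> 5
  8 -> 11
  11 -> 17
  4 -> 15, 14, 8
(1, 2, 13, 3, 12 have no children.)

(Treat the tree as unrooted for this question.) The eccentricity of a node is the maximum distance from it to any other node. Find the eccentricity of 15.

A farthest node from 15 is 1.
The path 15-4-14-10-5-6-7-16-9-0-1 has 10 edges.

10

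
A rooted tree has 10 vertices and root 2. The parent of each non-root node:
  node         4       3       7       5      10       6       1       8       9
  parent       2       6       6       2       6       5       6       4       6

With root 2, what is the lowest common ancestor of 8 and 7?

Path 8→root: 8 4 2; path 7→root: 7 6 5 2.
First common node: 2.

2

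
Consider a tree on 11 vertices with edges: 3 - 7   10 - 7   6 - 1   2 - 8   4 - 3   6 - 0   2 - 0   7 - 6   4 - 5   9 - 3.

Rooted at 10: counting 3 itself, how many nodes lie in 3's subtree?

Descendants of 3 (including itself): 3, 4, 9, 5. That's 4.

4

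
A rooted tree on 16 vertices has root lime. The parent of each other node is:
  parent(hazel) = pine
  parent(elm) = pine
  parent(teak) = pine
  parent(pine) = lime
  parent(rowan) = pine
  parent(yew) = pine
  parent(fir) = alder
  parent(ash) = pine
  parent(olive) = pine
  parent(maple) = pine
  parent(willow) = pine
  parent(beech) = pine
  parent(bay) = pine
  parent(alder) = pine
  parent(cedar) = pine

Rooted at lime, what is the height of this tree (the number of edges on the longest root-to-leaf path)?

A deepest node is fir, reached by lime–pine–alder–fir.
That path has 3 edges, so the height is 3.

3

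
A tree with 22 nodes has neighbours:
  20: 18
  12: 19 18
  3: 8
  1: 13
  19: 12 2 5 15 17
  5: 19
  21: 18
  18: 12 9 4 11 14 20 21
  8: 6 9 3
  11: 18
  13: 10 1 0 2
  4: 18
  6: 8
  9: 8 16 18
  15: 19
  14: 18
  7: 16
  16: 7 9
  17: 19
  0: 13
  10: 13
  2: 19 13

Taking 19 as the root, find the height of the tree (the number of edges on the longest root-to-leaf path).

5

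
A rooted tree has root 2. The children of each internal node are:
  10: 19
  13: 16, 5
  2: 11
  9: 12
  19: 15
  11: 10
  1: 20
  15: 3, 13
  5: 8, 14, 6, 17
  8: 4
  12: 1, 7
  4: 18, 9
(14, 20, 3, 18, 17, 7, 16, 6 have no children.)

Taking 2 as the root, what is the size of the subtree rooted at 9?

Descendants of 9 (including itself): 9, 12, 1, 7, 20. That's 5.

5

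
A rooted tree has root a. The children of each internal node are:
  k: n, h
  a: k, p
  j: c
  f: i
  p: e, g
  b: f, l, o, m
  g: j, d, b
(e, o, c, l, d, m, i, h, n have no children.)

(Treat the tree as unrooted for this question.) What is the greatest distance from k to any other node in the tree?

6

A farthest node from k is i.
The path k-a-p-g-b-f-i has 6 edges.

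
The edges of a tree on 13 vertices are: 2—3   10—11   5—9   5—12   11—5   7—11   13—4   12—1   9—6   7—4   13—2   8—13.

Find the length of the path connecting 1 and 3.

8

The path is 1 – 12 – 5 – 11 – 7 – 4 – 13 – 2 – 3, which has 8 edges.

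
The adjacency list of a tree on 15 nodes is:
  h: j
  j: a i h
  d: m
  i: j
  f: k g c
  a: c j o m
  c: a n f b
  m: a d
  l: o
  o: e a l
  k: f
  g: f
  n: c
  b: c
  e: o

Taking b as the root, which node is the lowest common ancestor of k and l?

Ancestors of k (toward the root): k, f, c, b.
Ancestors of l: l, o, a, c, b.
The deepest node appearing in both lists is c.

c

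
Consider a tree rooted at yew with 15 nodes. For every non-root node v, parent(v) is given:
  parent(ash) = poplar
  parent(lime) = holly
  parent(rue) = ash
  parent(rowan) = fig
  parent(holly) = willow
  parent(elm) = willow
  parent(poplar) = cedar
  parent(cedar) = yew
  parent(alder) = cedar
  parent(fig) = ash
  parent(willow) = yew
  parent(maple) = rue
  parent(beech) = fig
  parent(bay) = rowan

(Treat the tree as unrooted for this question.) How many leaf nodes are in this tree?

6

Exactly 6 nodes have a single neighbour: alder, bay, beech, elm, lime, maple.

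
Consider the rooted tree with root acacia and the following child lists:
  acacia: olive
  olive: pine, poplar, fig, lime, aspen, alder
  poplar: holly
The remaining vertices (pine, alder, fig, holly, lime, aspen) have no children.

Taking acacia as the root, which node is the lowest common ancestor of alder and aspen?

olive

Ancestors of alder (toward the root): alder, olive, acacia.
Ancestors of aspen: aspen, olive, acacia.
The deepest node appearing in both lists is olive.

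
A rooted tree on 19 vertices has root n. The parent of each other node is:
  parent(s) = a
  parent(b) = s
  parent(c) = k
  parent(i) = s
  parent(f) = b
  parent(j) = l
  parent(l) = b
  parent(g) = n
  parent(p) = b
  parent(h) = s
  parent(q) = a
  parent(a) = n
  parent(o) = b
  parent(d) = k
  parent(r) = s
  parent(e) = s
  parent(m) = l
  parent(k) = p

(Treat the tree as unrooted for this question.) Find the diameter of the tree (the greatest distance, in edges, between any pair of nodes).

Starting from g, a farthest node is d at distance 7.
One longest path: g – n – a – s – b – p – k – d.
So the diameter is 7.

7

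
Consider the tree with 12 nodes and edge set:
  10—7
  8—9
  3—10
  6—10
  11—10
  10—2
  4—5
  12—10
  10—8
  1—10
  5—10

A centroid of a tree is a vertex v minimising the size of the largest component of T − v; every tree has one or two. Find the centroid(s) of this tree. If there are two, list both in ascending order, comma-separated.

Delete 10: the remaining components have sizes 2, 2, 1, 1, 1, 1, 1, 1, 1. Max 2 ≤ 6, so 10 is a centroid.
Every other node leaves some component of size > 6, so the centroid is unique.

10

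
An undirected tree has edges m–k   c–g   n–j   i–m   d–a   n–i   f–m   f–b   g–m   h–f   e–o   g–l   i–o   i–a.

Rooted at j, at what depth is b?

5

j → n → i → m → f → b — 5 edges.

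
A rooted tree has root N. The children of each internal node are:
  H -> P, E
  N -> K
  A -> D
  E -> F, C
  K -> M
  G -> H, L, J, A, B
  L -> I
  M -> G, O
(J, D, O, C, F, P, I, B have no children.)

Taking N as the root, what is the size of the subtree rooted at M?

The subtree rooted at M contains: M, G, O, A, J, H, L, B, D, E, P, I, C, F — 14 nodes.

14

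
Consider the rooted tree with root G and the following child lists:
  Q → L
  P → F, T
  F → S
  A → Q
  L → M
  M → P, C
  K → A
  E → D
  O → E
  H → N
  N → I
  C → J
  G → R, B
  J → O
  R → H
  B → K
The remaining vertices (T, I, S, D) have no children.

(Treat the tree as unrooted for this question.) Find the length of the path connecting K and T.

6

The path is K–A–Q–L–M–P–T, which has 6 edges.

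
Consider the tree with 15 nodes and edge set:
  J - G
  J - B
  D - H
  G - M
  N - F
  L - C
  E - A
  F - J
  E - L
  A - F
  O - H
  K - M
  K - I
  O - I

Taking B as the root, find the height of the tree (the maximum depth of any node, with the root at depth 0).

8

The longest root-to-leaf path is B-J-G-M-K-I-O-H-D (8 edges).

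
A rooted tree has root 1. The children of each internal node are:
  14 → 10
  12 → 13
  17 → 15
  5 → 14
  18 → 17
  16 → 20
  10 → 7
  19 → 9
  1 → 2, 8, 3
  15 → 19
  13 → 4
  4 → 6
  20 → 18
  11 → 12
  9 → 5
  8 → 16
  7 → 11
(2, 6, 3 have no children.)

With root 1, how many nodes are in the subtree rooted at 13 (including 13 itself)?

3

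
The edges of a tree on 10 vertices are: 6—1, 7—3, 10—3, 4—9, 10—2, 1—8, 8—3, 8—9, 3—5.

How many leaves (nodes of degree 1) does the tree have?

5

Degree-1 nodes: 2, 4, 5, 6, 7 — 5 of them.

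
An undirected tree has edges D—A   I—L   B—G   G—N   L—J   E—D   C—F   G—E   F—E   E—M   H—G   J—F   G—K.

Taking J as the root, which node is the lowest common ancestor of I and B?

J

Path I→root: I L J; path B→root: B G E F J.
First common node: J.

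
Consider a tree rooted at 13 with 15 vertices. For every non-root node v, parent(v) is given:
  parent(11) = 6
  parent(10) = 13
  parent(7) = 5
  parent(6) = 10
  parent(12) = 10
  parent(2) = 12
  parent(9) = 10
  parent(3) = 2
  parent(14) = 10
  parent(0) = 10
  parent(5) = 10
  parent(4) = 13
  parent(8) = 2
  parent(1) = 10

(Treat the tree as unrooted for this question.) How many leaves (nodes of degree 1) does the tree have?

9

Exactly 9 nodes have a single neighbour: 0, 1, 3, 4, 7, 8, 9, 11, 14.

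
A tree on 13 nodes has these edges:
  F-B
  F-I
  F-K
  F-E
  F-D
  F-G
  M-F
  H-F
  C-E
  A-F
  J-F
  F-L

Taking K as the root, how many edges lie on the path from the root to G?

K–F–G — 2 edges.

2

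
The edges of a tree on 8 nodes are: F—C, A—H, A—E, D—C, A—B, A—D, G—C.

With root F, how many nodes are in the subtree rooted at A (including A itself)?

4

Descendants of A (including itself): A, B, H, E. That's 4.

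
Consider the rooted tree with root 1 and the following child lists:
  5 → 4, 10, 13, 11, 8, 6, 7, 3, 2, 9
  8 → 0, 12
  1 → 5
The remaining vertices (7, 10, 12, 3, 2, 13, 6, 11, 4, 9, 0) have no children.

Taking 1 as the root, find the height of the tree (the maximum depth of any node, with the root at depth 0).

0 sits deepest: 1 → 5 → 8 → 0 — 3 edges from the root.

3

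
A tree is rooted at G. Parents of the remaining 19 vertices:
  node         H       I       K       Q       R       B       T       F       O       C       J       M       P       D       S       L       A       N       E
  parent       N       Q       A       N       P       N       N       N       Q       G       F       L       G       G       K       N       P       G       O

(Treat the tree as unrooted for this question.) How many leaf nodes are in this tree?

11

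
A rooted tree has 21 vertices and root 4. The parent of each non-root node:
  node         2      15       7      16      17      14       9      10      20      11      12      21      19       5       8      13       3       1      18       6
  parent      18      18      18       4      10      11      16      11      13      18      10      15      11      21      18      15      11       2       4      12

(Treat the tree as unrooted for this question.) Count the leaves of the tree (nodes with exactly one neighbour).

The leaves are 1, 3, 5, 6, 7, 8, 9, 14, 17, 19, 20.
That is 11 leaves.

11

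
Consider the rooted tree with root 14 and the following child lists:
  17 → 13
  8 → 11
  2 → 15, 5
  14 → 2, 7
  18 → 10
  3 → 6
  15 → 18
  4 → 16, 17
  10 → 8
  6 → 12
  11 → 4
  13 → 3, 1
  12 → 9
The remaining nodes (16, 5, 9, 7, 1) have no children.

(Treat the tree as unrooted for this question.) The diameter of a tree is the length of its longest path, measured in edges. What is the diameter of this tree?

BFS from 9 reaches 7 last, at distance 14; BFS from 7 confirms no node is farther.
Path: 9-12-6-3-13-17-4-11-8-10-18-15-2-14-7.

14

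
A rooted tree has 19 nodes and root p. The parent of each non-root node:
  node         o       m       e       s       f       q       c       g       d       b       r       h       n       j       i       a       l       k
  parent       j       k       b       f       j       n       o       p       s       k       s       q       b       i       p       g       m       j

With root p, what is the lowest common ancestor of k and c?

Ancestors of k (toward the root): k, j, i, p.
Ancestors of c: c, o, j, i, p.
The deepest node appearing in both lists is j.

j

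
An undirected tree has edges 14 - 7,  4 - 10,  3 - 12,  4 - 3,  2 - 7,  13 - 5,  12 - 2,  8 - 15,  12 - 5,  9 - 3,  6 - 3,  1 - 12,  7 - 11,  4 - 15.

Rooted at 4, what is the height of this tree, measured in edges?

A deepest node is 14, reached by 4–3–12–2–7–14.
That path has 5 edges, so the height is 5.

5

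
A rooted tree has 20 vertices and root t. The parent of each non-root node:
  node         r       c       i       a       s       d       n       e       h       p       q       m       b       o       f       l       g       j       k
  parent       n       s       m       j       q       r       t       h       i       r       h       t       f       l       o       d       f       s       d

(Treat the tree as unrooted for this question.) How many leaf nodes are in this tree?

Degree-1 nodes: a, b, c, e, g, k, p — 7 of them.

7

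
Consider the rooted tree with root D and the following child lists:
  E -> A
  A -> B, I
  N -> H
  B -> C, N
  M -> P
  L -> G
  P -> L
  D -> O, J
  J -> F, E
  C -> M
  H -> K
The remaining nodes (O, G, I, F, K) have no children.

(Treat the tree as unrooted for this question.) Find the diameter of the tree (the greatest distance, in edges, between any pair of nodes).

10

A longest path is G – L – P – M – C – B – A – E – J – D – O, with 10 edges.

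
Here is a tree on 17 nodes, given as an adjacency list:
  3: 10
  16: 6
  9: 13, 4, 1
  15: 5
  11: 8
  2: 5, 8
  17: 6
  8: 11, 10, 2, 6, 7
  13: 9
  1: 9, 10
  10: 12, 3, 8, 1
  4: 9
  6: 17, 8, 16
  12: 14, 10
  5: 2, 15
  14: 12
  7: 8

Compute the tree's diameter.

BFS from 13 reaches 15 last, at distance 7; BFS from 15 confirms no node is farther.
Path: 13–9–1–10–8–2–5–15.

7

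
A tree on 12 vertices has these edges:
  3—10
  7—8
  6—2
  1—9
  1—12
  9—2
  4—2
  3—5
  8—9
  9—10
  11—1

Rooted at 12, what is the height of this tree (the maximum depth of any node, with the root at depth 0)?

The longest root-to-leaf path is 12–1–9–10–3–5 (5 edges).

5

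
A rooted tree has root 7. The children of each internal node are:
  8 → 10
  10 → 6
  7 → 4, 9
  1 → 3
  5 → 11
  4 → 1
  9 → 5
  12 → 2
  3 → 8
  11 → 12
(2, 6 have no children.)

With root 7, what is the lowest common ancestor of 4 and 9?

Path 4→root: 4 7; path 9→root: 9 7.
First common node: 7.

7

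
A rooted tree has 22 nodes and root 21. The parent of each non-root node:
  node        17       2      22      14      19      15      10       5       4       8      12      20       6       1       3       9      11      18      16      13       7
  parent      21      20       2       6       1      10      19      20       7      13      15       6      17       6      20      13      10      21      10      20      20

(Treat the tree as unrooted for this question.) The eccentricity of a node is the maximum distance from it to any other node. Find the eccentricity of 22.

The node farthest from 22 is 12, via 22–2–20–6–1–19–10–15–12 — 8 edges.

8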